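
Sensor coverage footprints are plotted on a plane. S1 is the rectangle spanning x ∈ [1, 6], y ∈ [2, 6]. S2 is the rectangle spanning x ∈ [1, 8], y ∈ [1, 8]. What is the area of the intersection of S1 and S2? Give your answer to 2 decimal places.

|S1∩S2|: x∈[1,6], y∈[2,6] → 5·4 = 20.

20.00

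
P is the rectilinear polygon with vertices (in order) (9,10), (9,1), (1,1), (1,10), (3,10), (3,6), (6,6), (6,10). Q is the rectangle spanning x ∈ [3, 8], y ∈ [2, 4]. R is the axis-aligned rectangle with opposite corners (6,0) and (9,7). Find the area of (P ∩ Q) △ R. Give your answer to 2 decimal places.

|P ∩ Q| = 10.
|(P ∩ Q) ∩ R| = 4.
|(P ∩ Q) △ R| = 10 + 21 − 8 = 23.00.

23.00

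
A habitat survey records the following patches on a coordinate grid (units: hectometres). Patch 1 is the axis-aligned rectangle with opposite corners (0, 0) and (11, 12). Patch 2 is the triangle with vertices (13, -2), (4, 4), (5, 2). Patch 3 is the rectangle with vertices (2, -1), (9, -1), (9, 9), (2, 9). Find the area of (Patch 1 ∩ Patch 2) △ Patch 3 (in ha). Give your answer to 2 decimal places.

|Patch 1 ∩ Patch 2| = 5.
|(Patch 1 ∩ Patch 2) ∩ Patch 3| = 4.6667.
|(Patch 1 ∩ Patch 2) △ Patch 3| = 5 + 70 − 9.3333 = 65.67.

65.67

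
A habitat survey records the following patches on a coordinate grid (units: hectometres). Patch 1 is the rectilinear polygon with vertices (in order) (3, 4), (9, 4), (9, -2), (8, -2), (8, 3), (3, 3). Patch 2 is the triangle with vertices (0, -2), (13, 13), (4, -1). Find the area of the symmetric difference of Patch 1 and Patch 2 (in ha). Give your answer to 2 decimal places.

|Patch 1| = 11, |Patch 2| = 23.5, |Patch 1∩Patch 2| = 2.1262.
|Patch 1 △ Patch 2| = |Patch 1| + |Patch 2| − 2·|Patch 1∩Patch 2| = 11 + 23.5 − 4.2524 = 30.25.

30.25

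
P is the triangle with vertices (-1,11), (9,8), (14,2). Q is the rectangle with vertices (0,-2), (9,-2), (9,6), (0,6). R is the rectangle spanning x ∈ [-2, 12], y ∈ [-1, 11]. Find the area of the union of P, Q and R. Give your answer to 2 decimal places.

178.20

By inclusion–exclusion:
Individual areas: |P| = 22.5, |Q| = 72, |R| = 168.
|P∩Q| = 0.8333.
|P∩R| = 21.3.
|Q∩R|: x∈[0,9], y∈[-1,6] → 9·7 = 63.
|P∩Q∩R| = 0.8333.
|P ∪ Q ∪ R| = 262.5 − 85.1333 + 0.8333 = 178.20.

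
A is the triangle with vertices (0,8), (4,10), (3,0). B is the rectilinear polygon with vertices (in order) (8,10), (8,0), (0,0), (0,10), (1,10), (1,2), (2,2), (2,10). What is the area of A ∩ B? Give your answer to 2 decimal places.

14.25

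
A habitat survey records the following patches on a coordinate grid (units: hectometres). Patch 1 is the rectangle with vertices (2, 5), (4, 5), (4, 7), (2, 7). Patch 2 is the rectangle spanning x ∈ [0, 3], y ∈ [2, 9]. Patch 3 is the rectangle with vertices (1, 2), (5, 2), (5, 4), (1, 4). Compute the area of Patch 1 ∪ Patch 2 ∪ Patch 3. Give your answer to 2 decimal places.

By inclusion–exclusion:
Individual areas: |Patch 1| = 4, |Patch 2| = 21, |Patch 3| = 8.
|Patch 1∩Patch 2|: x∈[2,3], y∈[5,7] → 1·2 = 2.
|Patch 1∩Patch 3| = 0 (no overlap).
|Patch 2∩Patch 3|: x∈[1,3], y∈[2,4] → 2·2 = 4.
|Patch 1∩Patch 2∩Patch 3| = 0.
|Patch 1 ∪ Patch 2 ∪ Patch 3| = 33 − 6 + 0 = 27.00.

27.00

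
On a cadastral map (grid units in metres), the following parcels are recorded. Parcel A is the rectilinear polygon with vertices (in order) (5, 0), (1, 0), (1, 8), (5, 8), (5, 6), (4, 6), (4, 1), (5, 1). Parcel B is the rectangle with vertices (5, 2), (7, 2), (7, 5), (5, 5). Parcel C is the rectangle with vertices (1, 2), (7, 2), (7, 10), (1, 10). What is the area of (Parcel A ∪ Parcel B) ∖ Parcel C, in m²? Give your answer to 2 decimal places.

|Parcel A ∪ Parcel B| = 33.
|(Parcel A ∪ Parcel B) ∩ Parcel C| = 26.
|(Parcel A ∪ Parcel B) ∖ Parcel C| = 33 − 26 = 7.00.

7.00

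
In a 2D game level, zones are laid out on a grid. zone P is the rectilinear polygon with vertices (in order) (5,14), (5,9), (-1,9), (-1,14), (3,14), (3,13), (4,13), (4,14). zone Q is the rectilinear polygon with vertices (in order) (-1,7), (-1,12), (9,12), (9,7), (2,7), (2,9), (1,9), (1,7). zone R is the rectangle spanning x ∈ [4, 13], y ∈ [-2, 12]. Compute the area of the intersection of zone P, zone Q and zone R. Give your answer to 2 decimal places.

3.00

The intersection is the polygon with vertices (4,9), (4,12), (5,12), (5,9).
By the shoelace formula its area is 3.00.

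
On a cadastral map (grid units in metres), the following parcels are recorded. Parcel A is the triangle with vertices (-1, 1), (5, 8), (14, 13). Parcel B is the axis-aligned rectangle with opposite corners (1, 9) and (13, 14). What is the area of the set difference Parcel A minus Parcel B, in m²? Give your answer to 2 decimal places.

|Parcel A| = 16.5, |Parcel A∩Parcel B| = 4.2778.
|Parcel A ∖ Parcel B| = |Parcel A| − |Parcel A∩Parcel B| = 16.5 − 4.2778 = 12.22.

12.22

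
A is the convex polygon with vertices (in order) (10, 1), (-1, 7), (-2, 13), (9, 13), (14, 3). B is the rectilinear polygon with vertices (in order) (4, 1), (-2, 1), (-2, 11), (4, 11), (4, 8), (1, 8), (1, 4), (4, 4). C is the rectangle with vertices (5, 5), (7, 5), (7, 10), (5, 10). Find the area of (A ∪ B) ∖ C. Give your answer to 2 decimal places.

|A ∪ B| = 149.5758.
|(A ∪ B) ∩ C| = 10.
|(A ∪ B) ∖ C| = 149.5758 − 10 = 139.58.

139.58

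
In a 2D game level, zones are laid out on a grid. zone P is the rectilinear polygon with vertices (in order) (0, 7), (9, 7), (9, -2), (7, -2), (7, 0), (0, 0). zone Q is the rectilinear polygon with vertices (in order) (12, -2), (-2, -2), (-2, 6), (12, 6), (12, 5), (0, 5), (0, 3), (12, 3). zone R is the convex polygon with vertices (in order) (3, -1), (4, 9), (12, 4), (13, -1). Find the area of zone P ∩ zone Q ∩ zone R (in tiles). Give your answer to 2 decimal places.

24.59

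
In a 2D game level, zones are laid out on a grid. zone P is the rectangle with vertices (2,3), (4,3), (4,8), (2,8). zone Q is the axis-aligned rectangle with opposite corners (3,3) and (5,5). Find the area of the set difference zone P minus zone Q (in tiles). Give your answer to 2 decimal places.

|zone P∩zone Q|: x∈[3,4], y∈[3,5] → 1·2 = 2.
|zone P| = 10.
|zone P ∖ zone Q| = |zone P| − |zone P∩zone Q| = 10 − 2 = 8.00.

8.00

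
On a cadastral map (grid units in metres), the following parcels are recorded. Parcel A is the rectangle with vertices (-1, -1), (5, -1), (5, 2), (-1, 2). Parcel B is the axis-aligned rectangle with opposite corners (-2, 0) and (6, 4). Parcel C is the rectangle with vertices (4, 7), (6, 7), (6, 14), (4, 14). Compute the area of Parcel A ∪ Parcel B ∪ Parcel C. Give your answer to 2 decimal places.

52.00

By inclusion–exclusion:
Individual areas: |Parcel A| = 18, |Parcel B| = 32, |Parcel C| = 14.
|Parcel A∩Parcel B|: x∈[-1,5], y∈[0,2] → 6·2 = 12.
|Parcel A∩Parcel C| = 0 (no overlap).
|Parcel B∩Parcel C| = 0 (no overlap).
|Parcel A∩Parcel B∩Parcel C| = 0.
|Parcel A ∪ Parcel B ∪ Parcel C| = 64 − 12 + 0 = 52.00.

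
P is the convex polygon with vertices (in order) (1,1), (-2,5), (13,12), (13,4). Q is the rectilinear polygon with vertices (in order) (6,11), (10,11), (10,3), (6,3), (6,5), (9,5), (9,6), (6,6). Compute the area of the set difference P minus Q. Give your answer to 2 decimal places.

64.96

|P| = 88.5, |P∩Q| = 23.5417.
|P ∖ Q| = |P| − |P∩Q| = 88.5 − 23.5417 = 64.96.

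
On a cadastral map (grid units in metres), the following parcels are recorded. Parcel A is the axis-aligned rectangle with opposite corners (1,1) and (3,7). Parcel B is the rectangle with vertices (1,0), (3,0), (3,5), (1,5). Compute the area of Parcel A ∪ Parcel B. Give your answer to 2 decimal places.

14.00

By inclusion–exclusion:
Individual areas: |Parcel A| = 12, |Parcel B| = 10.
|Parcel A∩Parcel B|: x∈[1,3], y∈[1,5] → 2·4 = 8.
|Parcel A ∪ Parcel B| = 22 − 8 = 14.00.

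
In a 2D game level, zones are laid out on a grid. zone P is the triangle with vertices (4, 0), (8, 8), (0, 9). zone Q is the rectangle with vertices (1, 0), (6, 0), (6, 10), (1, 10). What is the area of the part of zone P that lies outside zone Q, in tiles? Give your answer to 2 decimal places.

|zone P| = 34, |zone P∩zone Q| = 28.6875.
|zone P ∖ zone Q| = |zone P| − |zone P∩zone Q| = 34 − 28.6875 = 5.31.

5.31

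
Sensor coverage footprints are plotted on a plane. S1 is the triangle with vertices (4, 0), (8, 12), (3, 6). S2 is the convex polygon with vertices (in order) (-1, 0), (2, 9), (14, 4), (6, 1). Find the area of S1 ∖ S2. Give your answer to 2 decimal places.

|S1| = 18, |S1∩S2| = 12.9403.
|S1 ∖ S2| = |S1| − |S1∩S2| = 18 − 12.9403 = 5.06.

5.06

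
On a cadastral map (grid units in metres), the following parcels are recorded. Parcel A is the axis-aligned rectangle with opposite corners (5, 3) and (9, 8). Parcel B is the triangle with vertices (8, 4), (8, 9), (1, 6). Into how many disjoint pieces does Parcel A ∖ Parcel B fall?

2

Parcel A ∖ Parcel B splits into 2 disjoint pieces (area 9.2857, area 0.0952).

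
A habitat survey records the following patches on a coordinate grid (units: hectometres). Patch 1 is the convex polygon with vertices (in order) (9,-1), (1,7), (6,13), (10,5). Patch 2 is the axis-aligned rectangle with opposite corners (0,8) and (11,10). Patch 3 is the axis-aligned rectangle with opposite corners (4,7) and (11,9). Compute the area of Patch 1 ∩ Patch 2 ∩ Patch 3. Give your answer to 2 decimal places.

4.25

The intersection is the polygon with vertices (8.5,8), (4,8), (4,9), (8,9).
By the shoelace formula its area is 4.25.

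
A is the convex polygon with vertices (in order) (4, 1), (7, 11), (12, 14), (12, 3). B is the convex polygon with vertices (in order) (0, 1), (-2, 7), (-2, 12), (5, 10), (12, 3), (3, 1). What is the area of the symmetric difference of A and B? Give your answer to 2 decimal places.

102.84

|A| = 64.5, |B| = 93.5, |A∩B| = 27.5806.
|A △ B| = |A| + |B| − 2·|A∩B| = 64.5 + 93.5 − 55.1612 = 102.84.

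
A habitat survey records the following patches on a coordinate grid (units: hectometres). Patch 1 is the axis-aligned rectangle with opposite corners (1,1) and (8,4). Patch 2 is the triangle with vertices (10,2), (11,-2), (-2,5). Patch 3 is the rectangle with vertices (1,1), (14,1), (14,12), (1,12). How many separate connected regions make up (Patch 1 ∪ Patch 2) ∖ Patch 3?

2

(Patch 1 ∪ Patch 2) ∖ Patch 3 splits into 2 disjoint pieces (area 7.2321, area 1.2981).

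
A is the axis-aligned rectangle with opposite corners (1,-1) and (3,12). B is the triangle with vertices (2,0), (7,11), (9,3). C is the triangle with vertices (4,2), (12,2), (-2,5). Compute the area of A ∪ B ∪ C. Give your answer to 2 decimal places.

By inclusion–exclusion:
Individual areas: |A| = 26, |B| = 31, |C| = 12.
|A∩B| = 0.8857.
|A∩C| = 2.2857.
|B∩C| = 5.7947.
|A∩B∩C| = 0.
|A ∪ B ∪ C| = 69 − 8.9661 + 0 = 60.03.

60.03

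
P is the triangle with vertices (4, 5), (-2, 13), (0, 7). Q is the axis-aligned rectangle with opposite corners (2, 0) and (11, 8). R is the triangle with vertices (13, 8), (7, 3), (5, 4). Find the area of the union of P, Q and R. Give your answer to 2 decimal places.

By inclusion–exclusion:
Individual areas: |P| = 10, |Q| = 72, |R| = 8.
|P∩Q| = 1.6667.
|P∩R| = 0.
|Q∩R| = 7.3333.
|P∩Q∩R| = 0.
|P ∪ Q ∪ R| = 90 − 9 + 0 = 81.00.

81.00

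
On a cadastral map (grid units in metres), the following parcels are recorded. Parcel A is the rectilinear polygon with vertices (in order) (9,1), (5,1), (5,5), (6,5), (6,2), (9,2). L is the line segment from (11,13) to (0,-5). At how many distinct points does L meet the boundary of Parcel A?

2

The segment meets the boundary at (6,4.818), (5,3.182).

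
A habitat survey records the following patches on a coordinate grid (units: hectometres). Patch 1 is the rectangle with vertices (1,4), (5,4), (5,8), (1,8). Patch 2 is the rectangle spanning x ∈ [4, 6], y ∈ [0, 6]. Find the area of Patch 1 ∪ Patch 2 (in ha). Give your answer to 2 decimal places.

By inclusion–exclusion:
Individual areas: |Patch 1| = 16, |Patch 2| = 12.
|Patch 1∩Patch 2|: x∈[4,5], y∈[4,6] → 1·2 = 2.
|Patch 1 ∪ Patch 2| = 28 − 2 = 26.00.

26.00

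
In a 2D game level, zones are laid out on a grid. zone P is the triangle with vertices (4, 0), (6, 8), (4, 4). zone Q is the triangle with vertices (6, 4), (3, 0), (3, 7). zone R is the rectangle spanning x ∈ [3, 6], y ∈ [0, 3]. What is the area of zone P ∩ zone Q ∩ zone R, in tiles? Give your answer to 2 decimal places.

The intersection is the polygon with vertices (4,1.333), (4,3), (4.75,3), (4.5,2).
By the shoelace formula its area is 0.79.

0.79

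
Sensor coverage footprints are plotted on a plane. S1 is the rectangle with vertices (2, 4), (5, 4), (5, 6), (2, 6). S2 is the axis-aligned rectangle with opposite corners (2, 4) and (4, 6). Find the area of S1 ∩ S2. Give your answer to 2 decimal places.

4.00

|S1∩S2|: x∈[2,4], y∈[4,6] → 2·2 = 4.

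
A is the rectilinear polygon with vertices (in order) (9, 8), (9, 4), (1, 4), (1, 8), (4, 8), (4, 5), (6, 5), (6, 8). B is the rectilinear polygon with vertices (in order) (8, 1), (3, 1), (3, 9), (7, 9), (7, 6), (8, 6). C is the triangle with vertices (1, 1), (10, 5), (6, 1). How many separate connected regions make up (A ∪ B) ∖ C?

2

(A ∪ B) ∖ C splits into 2 disjoint pieces (area 2, area 40.6667).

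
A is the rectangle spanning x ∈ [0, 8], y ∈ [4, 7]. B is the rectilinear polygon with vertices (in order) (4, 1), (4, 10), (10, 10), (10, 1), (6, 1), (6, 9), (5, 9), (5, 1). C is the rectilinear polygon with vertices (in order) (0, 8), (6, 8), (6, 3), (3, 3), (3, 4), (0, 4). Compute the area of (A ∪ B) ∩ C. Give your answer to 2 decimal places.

20.00

|A ∪ B| = 61.
|(A ∪ B) ∩ C| = 20.00.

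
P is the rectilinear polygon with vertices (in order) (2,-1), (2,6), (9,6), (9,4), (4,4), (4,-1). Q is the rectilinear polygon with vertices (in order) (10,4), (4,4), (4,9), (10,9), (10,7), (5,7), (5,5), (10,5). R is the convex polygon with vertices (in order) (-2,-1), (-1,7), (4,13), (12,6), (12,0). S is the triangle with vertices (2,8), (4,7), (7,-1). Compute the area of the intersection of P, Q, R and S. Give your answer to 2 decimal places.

The intersection is the polygon with vertices (4.222,4), (4,4.4), (4,6), (4.375,6), (5.125,4).
By the shoelace formula its area is 1.46.

1.46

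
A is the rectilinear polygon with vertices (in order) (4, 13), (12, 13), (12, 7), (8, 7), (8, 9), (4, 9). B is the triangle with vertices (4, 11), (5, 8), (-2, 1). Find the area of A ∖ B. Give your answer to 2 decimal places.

39.33

|A| = 40, |A∩B| = 0.6667.
|A ∖ B| = |A| − |A∩B| = 40 − 0.6667 = 39.33.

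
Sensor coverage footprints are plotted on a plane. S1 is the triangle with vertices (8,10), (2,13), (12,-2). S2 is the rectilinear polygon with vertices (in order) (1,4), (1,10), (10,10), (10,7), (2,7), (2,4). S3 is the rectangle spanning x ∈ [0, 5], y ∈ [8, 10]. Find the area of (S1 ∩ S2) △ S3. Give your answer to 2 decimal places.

19.00

|S1 ∩ S2| = 10.5.
|(S1 ∩ S2) ∩ S3| = 0.75.
|(S1 ∩ S2) △ S3| = 10.5 + 10 − 1.5 = 19.00.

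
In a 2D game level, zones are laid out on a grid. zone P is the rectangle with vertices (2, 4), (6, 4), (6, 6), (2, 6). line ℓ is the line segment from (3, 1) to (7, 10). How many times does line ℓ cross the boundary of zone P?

The segment meets the boundary at (5.222,6), (4.333,4).

2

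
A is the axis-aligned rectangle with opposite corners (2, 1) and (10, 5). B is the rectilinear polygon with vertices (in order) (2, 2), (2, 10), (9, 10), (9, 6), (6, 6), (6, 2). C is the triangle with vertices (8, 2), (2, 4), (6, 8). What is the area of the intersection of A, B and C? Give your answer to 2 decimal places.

The intersection is the polygon with vertices (6,2.667), (2,4), (3,5), (6,5).
By the shoelace formula its area is 6.17.

6.17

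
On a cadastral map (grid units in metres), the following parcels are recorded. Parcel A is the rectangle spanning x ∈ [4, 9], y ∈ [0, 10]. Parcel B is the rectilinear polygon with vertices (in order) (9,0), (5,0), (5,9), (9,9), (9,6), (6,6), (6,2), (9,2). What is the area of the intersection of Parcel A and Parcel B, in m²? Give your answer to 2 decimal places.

24.00

The intersection is the polygon with vertices (9,0), (5,0), (5,9), (9,9), (9,6), (6,6), (6,2), (9,2).
By the shoelace formula its area is 24.00.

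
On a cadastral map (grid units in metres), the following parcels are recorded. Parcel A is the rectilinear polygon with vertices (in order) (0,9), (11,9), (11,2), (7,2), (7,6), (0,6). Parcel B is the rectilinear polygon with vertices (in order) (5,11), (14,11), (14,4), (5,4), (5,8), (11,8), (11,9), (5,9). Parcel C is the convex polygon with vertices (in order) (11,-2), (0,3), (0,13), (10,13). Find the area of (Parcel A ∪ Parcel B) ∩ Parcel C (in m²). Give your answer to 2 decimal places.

|Parcel A ∪ Parcel B| = 86.
|(Parcel A ∪ Parcel B) ∩ Parcel C| = 59.90.

59.90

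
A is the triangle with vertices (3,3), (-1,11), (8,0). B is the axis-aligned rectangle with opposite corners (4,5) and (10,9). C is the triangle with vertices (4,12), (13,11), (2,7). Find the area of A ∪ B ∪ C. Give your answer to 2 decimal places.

By inclusion–exclusion:
Individual areas: |A| = 14, |B| = 24, |C| = 23.5.
|A∩B| = 0.
|A∩C| = 0.0201.
|B∩C| = 2.2273.
|A∩B∩C| = 0.
|A ∪ B ∪ C| = 61.5 − 2.2474 + 0 = 59.25.

59.25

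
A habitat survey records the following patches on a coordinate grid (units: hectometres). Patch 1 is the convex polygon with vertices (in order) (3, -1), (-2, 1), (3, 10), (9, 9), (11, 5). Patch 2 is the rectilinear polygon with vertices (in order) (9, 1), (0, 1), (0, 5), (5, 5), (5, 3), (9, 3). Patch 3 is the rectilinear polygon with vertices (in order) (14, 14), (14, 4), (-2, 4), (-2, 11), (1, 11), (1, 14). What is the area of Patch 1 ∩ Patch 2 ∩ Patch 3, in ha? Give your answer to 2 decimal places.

4.96

The intersection is the polygon with vertices (5,5), (5,4), (0,4), (0,4.6), (0.222,5).
By the shoelace formula its area is 4.96.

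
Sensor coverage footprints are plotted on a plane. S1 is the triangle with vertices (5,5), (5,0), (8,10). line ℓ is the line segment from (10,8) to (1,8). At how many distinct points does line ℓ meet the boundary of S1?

The segment meets the boundary at (6.8,8), (7.4,8).

2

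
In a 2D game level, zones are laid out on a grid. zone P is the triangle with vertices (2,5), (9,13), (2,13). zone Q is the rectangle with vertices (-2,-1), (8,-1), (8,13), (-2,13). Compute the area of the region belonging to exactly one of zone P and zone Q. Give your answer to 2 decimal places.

113.14

|zone P| = 28, |zone Q| = 140, |zone P∩zone Q| = 27.4286.
|zone P △ zone Q| = |zone P| + |zone Q| − 2·|zone P∩zone Q| = 28 + 140 − 54.8571 = 113.14.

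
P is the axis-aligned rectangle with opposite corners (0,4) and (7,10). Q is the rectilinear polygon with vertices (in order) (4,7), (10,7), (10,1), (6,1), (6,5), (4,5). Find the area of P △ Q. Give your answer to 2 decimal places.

|P| = 42, |Q| = 28, |P∩Q| = 7.
|P △ Q| = |P| + |Q| − 2·|P∩Q| = 42 + 28 − 14 = 56.00.

56.00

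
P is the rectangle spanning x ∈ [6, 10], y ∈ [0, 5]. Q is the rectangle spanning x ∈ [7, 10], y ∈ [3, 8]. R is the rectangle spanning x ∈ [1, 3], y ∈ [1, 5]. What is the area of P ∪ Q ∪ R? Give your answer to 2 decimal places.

By inclusion–exclusion:
Individual areas: |P| = 20, |Q| = 15, |R| = 8.
|P∩Q|: x∈[7,10], y∈[3,5] → 3·2 = 6.
|P∩R| = 0 (no overlap).
|Q∩R| = 0 (no overlap).
|P∩Q∩R| = 0.
|P ∪ Q ∪ R| = 43 − 6 + 0 = 37.00.

37.00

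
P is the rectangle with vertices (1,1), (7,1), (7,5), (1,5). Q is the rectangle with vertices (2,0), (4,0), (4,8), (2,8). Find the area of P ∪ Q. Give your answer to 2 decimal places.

32.00

By inclusion–exclusion:
Individual areas: |P| = 24, |Q| = 16.
|P∩Q|: x∈[2,4], y∈[1,5] → 2·4 = 8.
|P ∪ Q| = 40 − 8 = 32.00.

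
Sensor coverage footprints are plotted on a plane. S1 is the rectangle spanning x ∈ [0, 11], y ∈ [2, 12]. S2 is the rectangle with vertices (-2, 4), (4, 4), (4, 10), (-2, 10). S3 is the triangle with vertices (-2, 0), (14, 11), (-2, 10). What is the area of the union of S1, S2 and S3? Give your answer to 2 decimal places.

131.85

By inclusion–exclusion:
Individual areas: |S1| = 110, |S2| = 36, |S3| = 80.
|S1∩S2|: x∈[0,4], y∈[4,10] → 4·6 = 24.
|S1∩S3| = 58.1534.
|S2∩S3| = 35.9886.
|S1∩S2∩S3| = 23.9886.
|S1 ∪ S2 ∪ S3| = 226 − 118.142 + 23.9886 = 131.85.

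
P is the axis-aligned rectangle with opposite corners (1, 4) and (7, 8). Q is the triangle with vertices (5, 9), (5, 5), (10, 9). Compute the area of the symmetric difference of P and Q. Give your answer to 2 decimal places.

|P| = 24, |Q| = 10, |P∩Q| = 4.4.
|P △ Q| = |P| + |Q| − 2·|P∩Q| = 24 + 10 − 8.8 = 25.20.

25.20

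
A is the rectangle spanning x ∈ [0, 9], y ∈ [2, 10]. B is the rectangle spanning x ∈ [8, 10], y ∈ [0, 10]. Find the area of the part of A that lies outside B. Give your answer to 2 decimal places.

|A∩B|: x∈[8,9], y∈[2,10] → 1·8 = 8.
|A| = 72.
|A ∖ B| = |A| − |A∩B| = 72 − 8 = 64.00.

64.00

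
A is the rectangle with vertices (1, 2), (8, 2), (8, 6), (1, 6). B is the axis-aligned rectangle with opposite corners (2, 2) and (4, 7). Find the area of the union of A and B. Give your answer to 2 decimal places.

30.00

By inclusion–exclusion:
Individual areas: |A| = 28, |B| = 10.
|A∩B|: x∈[2,4], y∈[2,6] → 2·4 = 8.
|A ∪ B| = 38 − 8 = 30.00.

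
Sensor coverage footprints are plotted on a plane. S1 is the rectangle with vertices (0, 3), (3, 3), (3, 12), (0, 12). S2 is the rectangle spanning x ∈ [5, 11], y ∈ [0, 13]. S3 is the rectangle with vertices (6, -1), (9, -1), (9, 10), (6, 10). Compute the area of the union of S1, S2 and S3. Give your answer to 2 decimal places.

108.00

By inclusion–exclusion:
Individual areas: |S1| = 27, |S2| = 78, |S3| = 33.
|S1∩S2| = 0 (no overlap).
|S1∩S3| = 0 (no overlap).
|S2∩S3|: x∈[6,9], y∈[0,10] → 3·10 = 30.
|S1∩S2∩S3| = 0.
|S1 ∪ S2 ∪ S3| = 138 − 30 + 0 = 108.00.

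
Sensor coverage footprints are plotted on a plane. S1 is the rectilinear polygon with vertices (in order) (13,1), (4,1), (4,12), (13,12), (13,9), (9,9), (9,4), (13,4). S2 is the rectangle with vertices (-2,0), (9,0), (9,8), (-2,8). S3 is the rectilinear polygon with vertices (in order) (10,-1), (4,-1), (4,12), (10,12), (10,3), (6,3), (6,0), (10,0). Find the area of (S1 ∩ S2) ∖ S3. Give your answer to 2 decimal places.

6.00

|S1 ∩ S2| = 35.
|(S1 ∩ S2) ∩ S3| = 29.
|(S1 ∩ S2) ∖ S3| = 35 − 29 = 6.00.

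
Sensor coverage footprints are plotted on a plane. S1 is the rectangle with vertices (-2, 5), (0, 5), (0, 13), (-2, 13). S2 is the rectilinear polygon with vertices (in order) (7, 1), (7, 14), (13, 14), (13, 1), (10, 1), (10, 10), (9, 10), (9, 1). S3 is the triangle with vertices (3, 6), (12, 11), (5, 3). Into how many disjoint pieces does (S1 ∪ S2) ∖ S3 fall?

(S1 ∪ S2) ∖ S3 splits into 3 disjoint pieces (area 16, area 10.8571, area 52.2698).

3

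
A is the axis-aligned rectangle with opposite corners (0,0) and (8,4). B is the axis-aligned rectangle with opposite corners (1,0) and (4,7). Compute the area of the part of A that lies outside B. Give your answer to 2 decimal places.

20.00

|A∩B|: x∈[1,4], y∈[0,4] → 3·4 = 12.
|A| = 32.
|A ∖ B| = |A| − |A∩B| = 32 − 12 = 20.00.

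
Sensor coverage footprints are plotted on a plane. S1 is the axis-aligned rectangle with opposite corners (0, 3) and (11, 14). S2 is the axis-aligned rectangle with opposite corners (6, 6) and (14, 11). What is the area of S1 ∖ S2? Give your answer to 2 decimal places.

96.00

|S1∩S2|: x∈[6,11], y∈[6,11] → 5·5 = 25.
|S1| = 121.
|S1 ∖ S2| = |S1| − |S1∩S2| = 121 − 25 = 96.00.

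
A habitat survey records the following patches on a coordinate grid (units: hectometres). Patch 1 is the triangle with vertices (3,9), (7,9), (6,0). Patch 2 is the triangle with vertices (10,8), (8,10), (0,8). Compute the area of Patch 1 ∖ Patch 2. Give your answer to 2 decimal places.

14.34

|Patch 1| = 18, |Patch 1∩Patch 2| = 3.6624.
|Patch 1 ∖ Patch 2| = |Patch 1| − |Patch 1∩Patch 2| = 18 − 3.6624 = 14.34.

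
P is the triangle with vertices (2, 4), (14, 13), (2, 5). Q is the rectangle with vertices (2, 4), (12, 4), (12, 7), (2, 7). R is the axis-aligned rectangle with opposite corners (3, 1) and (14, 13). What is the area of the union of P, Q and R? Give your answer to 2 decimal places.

135.00

By inclusion–exclusion:
Individual areas: |P| = 6, |Q| = 30, |R| = 132.
|P∩Q| = 3.
|P∩R| = 5.0417.
|Q∩R|: x∈[3,12], y∈[4,7] → 9·3 = 27.
|P∩Q∩R| = 2.0417.
|P ∪ Q ∪ R| = 168 − 35.0417 + 2.0417 = 135.00.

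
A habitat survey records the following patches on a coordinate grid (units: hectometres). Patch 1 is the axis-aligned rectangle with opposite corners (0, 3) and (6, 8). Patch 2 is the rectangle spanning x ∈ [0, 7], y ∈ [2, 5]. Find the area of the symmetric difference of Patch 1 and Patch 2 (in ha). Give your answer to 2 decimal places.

|Patch 1∩Patch 2|: x∈[0,6], y∈[3,5] → 6·2 = 12.
|Patch 1 △ Patch 2| = |Patch 1| + |Patch 2| − 2·|Patch 1∩Patch 2| = 30 + 21 − 24 = 27.00.

27.00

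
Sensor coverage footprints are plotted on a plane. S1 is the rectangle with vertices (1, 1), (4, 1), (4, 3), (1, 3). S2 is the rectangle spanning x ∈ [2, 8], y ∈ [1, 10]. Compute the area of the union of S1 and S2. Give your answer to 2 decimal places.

By inclusion–exclusion:
Individual areas: |S1| = 6, |S2| = 54.
|S1∩S2|: x∈[2,4], y∈[1,3] → 2·2 = 4.
|S1 ∪ S2| = 60 − 4 = 56.00.

56.00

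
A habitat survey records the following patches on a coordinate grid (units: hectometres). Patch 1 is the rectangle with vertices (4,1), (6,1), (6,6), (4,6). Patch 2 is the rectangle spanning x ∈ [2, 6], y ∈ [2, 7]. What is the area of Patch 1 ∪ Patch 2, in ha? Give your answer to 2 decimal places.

By inclusion–exclusion:
Individual areas: |Patch 1| = 10, |Patch 2| = 20.
|Patch 1∩Patch 2|: x∈[4,6], y∈[2,6] → 2·4 = 8.
|Patch 1 ∪ Patch 2| = 30 − 8 = 22.00.

22.00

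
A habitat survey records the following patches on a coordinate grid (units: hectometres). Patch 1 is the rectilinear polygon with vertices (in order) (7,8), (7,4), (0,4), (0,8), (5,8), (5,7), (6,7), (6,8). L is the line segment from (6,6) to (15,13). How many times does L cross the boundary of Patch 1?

1

The segment meets the boundary at (7,6.778).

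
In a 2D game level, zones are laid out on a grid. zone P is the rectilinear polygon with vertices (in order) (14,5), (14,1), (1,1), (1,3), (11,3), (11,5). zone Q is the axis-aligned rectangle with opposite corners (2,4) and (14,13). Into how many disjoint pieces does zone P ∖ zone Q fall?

zone P ∖ zone Q is a single connected region.

1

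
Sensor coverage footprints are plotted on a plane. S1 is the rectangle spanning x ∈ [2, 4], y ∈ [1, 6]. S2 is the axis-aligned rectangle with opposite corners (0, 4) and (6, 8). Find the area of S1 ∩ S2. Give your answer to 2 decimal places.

4.00

|S1∩S2|: x∈[2,4], y∈[4,6] → 2·2 = 4.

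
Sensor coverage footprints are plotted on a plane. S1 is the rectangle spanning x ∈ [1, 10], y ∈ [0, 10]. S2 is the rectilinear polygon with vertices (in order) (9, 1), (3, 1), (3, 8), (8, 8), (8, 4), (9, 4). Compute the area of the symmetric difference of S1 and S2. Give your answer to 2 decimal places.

|S1| = 90, |S2| = 38, |S1∩S2| = 38.
|S1 △ S2| = |S1| + |S2| − 2·|S1∩S2| = 90 + 38 − 76 = 52.00.

52.00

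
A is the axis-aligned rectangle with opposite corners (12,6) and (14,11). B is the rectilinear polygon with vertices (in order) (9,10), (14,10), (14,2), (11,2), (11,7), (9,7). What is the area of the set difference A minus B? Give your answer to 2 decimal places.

|A| = 10, |A∩B| = 8.
|A ∖ B| = |A| − |A∩B| = 10 − 8 = 2.00.

2.00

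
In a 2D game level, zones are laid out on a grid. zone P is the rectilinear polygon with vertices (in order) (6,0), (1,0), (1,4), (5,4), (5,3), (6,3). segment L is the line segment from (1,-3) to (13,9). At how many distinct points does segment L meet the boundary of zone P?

2

The segment meets the boundary at (6,2), (4,0).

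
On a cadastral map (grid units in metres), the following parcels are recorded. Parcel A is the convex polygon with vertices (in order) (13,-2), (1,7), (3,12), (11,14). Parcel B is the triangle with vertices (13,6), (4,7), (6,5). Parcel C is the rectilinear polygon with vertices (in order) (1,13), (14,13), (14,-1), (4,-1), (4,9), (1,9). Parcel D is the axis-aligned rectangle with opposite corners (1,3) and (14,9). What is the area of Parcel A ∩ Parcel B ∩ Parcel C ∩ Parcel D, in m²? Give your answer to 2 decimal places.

7.87

The intersection is the polygon with vertices (4,7), (11.986,6.113), (12.018,5.86), (6,5).
By the shoelace formula its area is 7.87.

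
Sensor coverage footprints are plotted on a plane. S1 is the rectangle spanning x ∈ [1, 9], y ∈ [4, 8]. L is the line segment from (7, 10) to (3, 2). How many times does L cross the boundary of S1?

2

The segment meets the boundary at (6,8), (4,4).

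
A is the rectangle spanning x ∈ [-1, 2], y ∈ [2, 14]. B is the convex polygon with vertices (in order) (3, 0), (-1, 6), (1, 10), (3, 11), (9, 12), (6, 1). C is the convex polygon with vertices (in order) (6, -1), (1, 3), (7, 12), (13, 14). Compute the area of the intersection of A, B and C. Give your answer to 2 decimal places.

1.15

The intersection is the polygon with vertices (1,3), (2,4.5), (2,2.2), (1,3).
By the shoelace formula its area is 1.15.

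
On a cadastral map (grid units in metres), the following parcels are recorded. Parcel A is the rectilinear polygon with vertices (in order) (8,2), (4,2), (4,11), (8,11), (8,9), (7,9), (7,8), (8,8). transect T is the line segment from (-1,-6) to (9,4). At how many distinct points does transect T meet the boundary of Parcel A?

2

The segment meets the boundary at (8,3), (7,2).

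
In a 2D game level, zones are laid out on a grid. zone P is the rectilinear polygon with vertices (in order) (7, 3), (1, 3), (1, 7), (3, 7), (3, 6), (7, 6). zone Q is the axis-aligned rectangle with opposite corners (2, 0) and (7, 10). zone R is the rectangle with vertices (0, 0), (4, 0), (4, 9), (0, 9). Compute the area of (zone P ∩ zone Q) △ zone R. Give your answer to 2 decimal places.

|zone P ∩ zone Q| = 16.
|(zone P ∩ zone Q) ∩ zone R| = 7.
|(zone P ∩ zone Q) △ zone R| = 16 + 36 − 14 = 38.00.

38.00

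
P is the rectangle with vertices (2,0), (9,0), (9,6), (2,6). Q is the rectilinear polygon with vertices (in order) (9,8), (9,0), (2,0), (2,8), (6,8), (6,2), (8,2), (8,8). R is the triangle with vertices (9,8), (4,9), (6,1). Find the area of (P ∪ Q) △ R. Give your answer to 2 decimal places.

|P ∪ Q| = 52.
|(P ∪ Q) ∩ R| = 12.625.
|(P ∪ Q) △ R| = 52 + 19 − 25.25 = 45.75.

45.75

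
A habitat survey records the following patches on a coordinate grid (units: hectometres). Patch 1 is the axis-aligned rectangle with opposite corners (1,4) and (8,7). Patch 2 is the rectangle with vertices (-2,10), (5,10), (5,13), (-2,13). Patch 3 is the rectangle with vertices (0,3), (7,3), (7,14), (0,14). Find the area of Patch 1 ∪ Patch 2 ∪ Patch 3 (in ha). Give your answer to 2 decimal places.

86.00

By inclusion–exclusion:
Individual areas: |Patch 1| = 21, |Patch 2| = 21, |Patch 3| = 77.
|Patch 1∩Patch 2| = 0 (no overlap).
|Patch 1∩Patch 3|: x∈[1,7], y∈[4,7] → 6·3 = 18.
|Patch 2∩Patch 3|: x∈[0,5], y∈[10,13] → 5·3 = 15.
|Patch 1∩Patch 2∩Patch 3| = 0.
|Patch 1 ∪ Patch 2 ∪ Patch 3| = 119 − 33 + 0 = 86.00.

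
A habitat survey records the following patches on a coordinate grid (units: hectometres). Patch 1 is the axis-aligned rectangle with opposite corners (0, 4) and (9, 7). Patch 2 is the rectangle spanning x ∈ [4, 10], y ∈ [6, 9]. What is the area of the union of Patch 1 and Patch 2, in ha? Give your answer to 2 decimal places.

By inclusion–exclusion:
Individual areas: |Patch 1| = 27, |Patch 2| = 18.
|Patch 1∩Patch 2|: x∈[4,9], y∈[6,7] → 5·1 = 5.
|Patch 1 ∪ Patch 2| = 45 − 5 = 40.00.

40.00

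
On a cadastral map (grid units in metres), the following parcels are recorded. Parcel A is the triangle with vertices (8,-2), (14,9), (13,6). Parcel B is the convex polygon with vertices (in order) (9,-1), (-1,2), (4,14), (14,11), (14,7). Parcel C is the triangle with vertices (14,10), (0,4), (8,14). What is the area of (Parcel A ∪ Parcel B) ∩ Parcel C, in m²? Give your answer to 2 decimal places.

43.57

The region (Parcel A ∪ Parcel B) ∩ Parcel C is the polygon with vertices (11.273,11.818), (14,10), (0,4), (7.226,13.032).
By the shoelace formula its area is 43.57.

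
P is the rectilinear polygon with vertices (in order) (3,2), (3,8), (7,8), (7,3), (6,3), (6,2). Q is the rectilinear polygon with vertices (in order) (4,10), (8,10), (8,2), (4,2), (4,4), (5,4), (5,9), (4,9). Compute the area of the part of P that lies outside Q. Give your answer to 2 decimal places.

|P| = 23, |P∩Q| = 13.
|P ∖ Q| = |P| − |P∩Q| = 23 − 13 = 10.00.

10.00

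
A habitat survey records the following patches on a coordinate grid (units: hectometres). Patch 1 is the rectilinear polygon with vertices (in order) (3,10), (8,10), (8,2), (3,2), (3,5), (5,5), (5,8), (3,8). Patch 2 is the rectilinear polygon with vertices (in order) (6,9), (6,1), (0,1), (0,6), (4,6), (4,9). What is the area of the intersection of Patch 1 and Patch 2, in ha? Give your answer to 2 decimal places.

14.00

The intersection is the polygon with vertices (3,2), (3,5), (5,5), (5,8), (4,8), (4,9), (6,9), (6,2).
By the shoelace formula its area is 14.00.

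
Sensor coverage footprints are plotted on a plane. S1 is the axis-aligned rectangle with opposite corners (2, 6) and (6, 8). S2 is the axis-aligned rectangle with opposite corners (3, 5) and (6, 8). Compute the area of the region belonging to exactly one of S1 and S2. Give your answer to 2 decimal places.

5.00

|S1∩S2|: x∈[3,6], y∈[6,8] → 3·2 = 6.
|S1 △ S2| = |S1| + |S2| − 2·|S1∩S2| = 8 + 9 − 12 = 5.00.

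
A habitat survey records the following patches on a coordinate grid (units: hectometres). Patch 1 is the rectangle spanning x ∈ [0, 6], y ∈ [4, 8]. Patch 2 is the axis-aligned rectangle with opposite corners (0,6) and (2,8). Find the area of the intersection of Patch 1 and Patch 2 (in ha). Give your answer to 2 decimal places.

4.00

|Patch 1∩Patch 2|: x∈[0,2], y∈[6,8] → 2·2 = 4.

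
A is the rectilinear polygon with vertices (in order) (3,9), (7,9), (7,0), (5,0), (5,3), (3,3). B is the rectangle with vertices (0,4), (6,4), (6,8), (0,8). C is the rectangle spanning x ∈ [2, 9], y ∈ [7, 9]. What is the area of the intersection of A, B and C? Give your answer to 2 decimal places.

The intersection is the polygon with vertices (6,8), (6,7), (3,7), (3,8).
By the shoelace formula its area is 3.00.

3.00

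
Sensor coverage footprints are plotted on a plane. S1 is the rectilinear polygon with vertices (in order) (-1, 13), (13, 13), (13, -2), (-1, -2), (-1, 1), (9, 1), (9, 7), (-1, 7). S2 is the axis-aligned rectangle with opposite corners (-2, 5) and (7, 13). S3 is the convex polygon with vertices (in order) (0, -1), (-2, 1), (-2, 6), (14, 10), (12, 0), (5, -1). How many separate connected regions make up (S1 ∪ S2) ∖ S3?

(S1 ∪ S2) ∖ S3 splits into 2 disjoint pieces (area 76.875, area 21.5).

2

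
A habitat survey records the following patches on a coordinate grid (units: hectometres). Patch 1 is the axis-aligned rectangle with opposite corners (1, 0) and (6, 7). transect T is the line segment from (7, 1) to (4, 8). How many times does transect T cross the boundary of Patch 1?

2

The segment meets the boundary at (4.429,7), (6,3.333).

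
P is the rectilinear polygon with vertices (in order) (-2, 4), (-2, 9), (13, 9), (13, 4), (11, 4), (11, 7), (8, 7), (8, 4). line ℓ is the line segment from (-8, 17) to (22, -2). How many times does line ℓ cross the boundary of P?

4

The segment meets the boundary at (12.526,4), (11,4.967), (8,6.867), (4.632,9).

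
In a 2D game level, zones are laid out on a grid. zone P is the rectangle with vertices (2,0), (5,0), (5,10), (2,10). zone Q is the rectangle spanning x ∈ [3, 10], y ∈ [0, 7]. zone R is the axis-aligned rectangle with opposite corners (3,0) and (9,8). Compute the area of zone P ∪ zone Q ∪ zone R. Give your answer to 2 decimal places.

By inclusion–exclusion:
Individual areas: |zone P| = 30, |zone Q| = 49, |zone R| = 48.
|zone P∩zone Q|: x∈[3,5], y∈[0,7] → 2·7 = 14.
|zone P∩zone R|: x∈[3,5], y∈[0,8] → 2·8 = 16.
|zone Q∩zone R|: x∈[3,9], y∈[0,7] → 6·7 = 42.
|zone P∩zone Q∩zone R| = 14.
|zone P ∪ zone Q ∪ zone R| = 127 − 72 + 14 = 69.00.

69.00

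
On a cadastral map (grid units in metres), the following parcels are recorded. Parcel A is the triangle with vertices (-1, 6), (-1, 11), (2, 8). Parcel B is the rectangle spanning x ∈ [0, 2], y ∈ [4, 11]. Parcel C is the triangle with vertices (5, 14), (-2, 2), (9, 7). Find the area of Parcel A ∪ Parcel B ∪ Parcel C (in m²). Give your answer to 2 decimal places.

60.38

By inclusion–exclusion:
Individual areas: |Parcel A| = 7.5, |Parcel B| = 14, |Parcel C| = 48.5.
|Parcel A∩Parcel B| = 3.3333.
|Parcel A∩Parcel C| = 0.2153.
|Parcel B∩Parcel C| = 6.2857.
|Parcel A∩Parcel B∩Parcel C| = 0.2153.
|Parcel A ∪ Parcel B ∪ Parcel C| = 70 − 9.8344 + 0.2153 = 60.38.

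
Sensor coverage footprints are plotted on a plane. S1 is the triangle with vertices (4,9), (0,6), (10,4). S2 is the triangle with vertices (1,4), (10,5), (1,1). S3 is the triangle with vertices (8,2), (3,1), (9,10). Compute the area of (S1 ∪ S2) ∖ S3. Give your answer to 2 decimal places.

|S1 ∪ S2| = 31.8068.
|(S1 ∪ S2) ∩ S3| = 7.5971.
|(S1 ∪ S2) ∖ S3| = 31.8068 − 7.5971 = 24.21.

24.21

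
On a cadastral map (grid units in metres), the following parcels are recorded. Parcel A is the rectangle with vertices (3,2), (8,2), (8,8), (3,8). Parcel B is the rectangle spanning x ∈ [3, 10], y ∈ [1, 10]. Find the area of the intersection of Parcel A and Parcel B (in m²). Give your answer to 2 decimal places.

30.00

|Parcel A∩Parcel B|: x∈[3,8], y∈[2,8] → 5·6 = 30.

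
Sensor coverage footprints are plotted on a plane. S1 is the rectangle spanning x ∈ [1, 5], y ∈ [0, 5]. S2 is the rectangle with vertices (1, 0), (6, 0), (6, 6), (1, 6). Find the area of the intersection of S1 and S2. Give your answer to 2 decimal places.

|S1∩S2|: x∈[1,5], y∈[0,5] → 4·5 = 20.

20.00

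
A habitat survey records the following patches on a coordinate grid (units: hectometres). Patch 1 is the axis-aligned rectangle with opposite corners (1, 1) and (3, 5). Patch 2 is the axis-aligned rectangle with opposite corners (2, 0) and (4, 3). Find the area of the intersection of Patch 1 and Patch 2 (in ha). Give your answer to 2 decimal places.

|Patch 1∩Patch 2|: x∈[2,3], y∈[1,3] → 1·2 = 2.

2.00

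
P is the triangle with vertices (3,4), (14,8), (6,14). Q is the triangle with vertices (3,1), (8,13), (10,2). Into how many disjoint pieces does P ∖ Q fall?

2

P ∖ Q splits into 2 disjoint pieces (area 16.3299, area 15.6736).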